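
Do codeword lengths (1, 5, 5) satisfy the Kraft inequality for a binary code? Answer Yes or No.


Kraft sum = sum(2^(-l_i)) = 0.5625, need <= 1. Result: satisfied (a binary prefix-free code with these lengths exists)

Yes


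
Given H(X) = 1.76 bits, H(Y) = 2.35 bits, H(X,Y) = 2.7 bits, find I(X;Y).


I(X;Y) = H(X) + H(Y) - H(X,Y) = 1.76 + 2.35 - 2.7 = 1.41

1.41 bits


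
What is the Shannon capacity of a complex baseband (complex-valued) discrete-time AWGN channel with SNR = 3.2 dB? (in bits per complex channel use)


SNR_linear = 10^(3.2/10) = 2.0893; C = log2(1 + SNR_linear) = log2(1 + 2.0893) = 1.6273

1.6273 bits/channel use


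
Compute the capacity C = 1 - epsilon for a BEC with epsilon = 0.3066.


C = 1 - epsilon = 1 - 0.3066 = 0.6934

0.6934 bits


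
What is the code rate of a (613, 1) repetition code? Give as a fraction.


Rate = k/n = 1/613

1/613


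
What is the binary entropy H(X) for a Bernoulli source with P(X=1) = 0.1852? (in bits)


H = -p*log2(p) - (1-p)*log2(1-p). -0.1852*log2(0.1852) = 0.450563; -0.8148*log2(0.8148) = 0.240759. H = 0.450563 + 0.240759 = 0.6913

0.6913 bits


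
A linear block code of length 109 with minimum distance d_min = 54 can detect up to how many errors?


Detection capability = d_min - 1 = 54 - 1 = 53

53 errors


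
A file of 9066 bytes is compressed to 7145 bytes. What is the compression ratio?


Ratio = original / compressed = 9066 / 7145 = 1.2689

1.2689


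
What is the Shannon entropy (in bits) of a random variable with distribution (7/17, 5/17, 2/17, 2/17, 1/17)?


H = -sum(p_i * log2(p_i)). Terms: -(7/17)*log2(7/17) = 0.527103; -(5/17)*log2(5/17) = 0.519275; -(2/17)*log2(2/17) = 0.363231; -(2/17)*log2(2/17) = 0.363231; -(1/17)*log2(1/17) = 0.240439. H = 0.527103 + 0.519275 + 0.363231 + 0.363231 + 0.240439 = 2.0133

2.0133 bits


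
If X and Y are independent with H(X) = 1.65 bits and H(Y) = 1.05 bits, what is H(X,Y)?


For independent variables, H(X,Y) = H(X) + H(Y) = 1.65 + 1.05 = 2.7

2.7 bits


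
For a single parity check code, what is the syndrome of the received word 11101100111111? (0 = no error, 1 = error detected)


Syndrome = XOR of all bits = 1 XOR 1 XOR 1 XOR 0 XOR 1 XOR 1 XOR 0 XOR 0 XOR 1 XOR 1 XOR 1 XOR 1 XOR 1 XOR 1 = 1

1


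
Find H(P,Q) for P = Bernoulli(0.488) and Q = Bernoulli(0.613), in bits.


H(P,Q) = -p*log2(q) - (1-p)*log2(1-q). -0.488*log2(0.613) = 0.344548; -0.512*log2(0.387) = 0.701232. H(P,Q) = 0.344548 + 0.701232 = 1.0458

1.0458 bits


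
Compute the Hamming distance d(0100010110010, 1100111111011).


Count differing positions: ^ . . . ^ . ^ . . ^ . . ^ = 5 differences

5


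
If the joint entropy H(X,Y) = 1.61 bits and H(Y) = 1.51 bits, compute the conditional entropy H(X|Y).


H(X|Y) = H(X,Y) - H(Y) = 1.61 - 1.51 = 0.1

0.1 bits


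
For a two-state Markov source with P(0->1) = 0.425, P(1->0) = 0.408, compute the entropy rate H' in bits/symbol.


Stationary distribution: pi_0 = p10/(p01+p10) = 0.4898, pi_1 = 0.5102. Entropy rate H' = pi_0*H(p01) + pi_1*H(p10) = 0.4898*0.9837 + 0.5102*0.9754 = 0.9795

0.9795 bits/symbol


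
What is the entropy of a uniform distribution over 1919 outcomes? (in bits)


H = log2(n) = log2(1919) = 10.9061

10.9061 bits


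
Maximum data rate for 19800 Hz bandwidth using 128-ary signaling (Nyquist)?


Rate = 2 * B * log2(M) = 2 * 19800 * 7.0 = 277200.0

277200.0 bps


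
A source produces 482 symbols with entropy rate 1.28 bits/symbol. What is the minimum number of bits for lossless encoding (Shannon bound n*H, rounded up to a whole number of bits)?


Minimum bits >= n * H = 482 * 1.28 = 616.96, rounded up to a whole number of bits = 617

617 bits


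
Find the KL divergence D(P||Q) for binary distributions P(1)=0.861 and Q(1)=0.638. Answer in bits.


KL = p*log2(p/q) + (1-p)*log2((1-p)/(1-q)) = 0.861*log2(0.861/0.638) + 0.139*log2(0.139/0.362) = 0.1804

0.1804 bits


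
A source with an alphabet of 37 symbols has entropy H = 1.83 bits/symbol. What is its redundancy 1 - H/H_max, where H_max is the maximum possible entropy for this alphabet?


H_max = log2(K) = log2(37) = 5.2095 bits/symbol. Redundancy = 1 - H/H_max = 1 - 1.83/5.2095 = 1 - 0.3513 = 0.6487

0.6487


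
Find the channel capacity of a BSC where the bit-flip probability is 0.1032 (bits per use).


H(p) = -p*log2(p) - (1-p)*log2(1-p) = -0.1032*log2(0.1032) - 0.8968*log2(0.8968) = 0.338133 + 0.140925 = 0.4791. C = 1 - H(p) = 1 - 0.4791 = 0.5209

0.5209 bits


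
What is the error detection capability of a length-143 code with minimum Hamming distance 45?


Detection capability = d_min - 1 = 45 - 1 = 44

44 errors


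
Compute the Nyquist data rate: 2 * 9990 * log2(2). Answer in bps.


Rate = 2 * B * log2(M) = 2 * 9990 * 1.0 = 19980.0

19980.0 bps


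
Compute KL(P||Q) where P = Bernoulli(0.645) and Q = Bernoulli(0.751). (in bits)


KL = p*log2(p/q) + (1-p)*log2((1-p)/(1-q)) = 0.645*log2(0.645/0.751) + 0.355*log2(0.355/0.249) = 0.0401

0.0401 bits


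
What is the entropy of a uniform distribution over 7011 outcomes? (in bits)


H = log2(n) = log2(7011) = 12.7754

12.7754 bits


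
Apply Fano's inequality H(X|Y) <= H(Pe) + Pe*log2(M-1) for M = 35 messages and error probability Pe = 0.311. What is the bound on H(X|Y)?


H(Pe) = -Pe*log2(Pe) - (1-Pe)*log2(1-Pe) = -0.311*log2(0.311) - 0.689*log2(0.689) = 0.524039 + 0.370285 = 0.8943. Pe*log2(M-1) = 0.311*log2(34) = 1.582201. Bound = H(Pe) + Pe*log2(M-1) = 0.524039 + 0.370285 + 1.582201 = 2.4765

2.4765 bits


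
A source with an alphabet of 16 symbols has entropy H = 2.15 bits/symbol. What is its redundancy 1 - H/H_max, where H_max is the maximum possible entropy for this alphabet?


H_max = log2(K) = log2(16) = 4.0 bits/symbol. Redundancy = 1 - H/H_max = 1 - 2.15/4.0 = 1 - 0.5375 = 0.4625

0.4625


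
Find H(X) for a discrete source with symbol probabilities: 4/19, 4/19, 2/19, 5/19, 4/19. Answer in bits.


H = -sum(p_i * log2(p_i)). Terms: -(4/19)*log2(4/19) = 0.473248; -(4/19)*log2(4/19) = 0.473248; -(2/19)*log2(2/19) = 0.341887; -(5/19)*log2(5/19) = 0.506842; -(4/19)*log2(4/19) = 0.473248. H = 0.473248 + 0.473248 + 0.341887 + 0.506842 + 0.473248 = 2.2685

2.2685 bits


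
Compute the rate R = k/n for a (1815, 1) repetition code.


Rate = k/n = 1/1815

1/1815


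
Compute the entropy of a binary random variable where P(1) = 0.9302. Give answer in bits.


H = -p*log2(p) - (1-p)*log2(1-p). -0.9302*log2(0.9302) = 0.097101; -0.0698*log2(0.0698) = 0.268076. H = 0.097101 + 0.268076 = 0.3652

0.3652 bits


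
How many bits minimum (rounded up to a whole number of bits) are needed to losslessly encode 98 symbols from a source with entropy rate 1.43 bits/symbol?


Minimum bits >= n * H = 98 * 1.43 = 140.14, rounded up to a whole number of bits = 141

141 bits


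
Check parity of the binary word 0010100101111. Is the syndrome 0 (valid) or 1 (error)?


Syndrome = XOR of all bits = 0 XOR 0 XOR 1 XOR 0 XOR 1 XOR 0 XOR 0 XOR 1 XOR 0 XOR 1 XOR 1 XOR 1 XOR 1 = 1

1


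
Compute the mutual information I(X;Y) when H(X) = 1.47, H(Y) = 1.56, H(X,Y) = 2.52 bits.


I(X;Y) = H(X) + H(Y) - H(X,Y) = 1.47 + 1.56 - 2.52 = 0.51

0.51 bits


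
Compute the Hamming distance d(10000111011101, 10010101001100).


Count differing positions: . . . ^ . . ^ . . ^ . . . ^ = 4 differences

4


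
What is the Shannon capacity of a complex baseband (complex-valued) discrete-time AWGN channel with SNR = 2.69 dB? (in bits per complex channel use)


SNR_linear = 10^(2.69/10) = 1.8578; C = log2(1 + SNR_linear) = log2(1 + 1.8578) = 1.5149

1.5149 bits/channel use


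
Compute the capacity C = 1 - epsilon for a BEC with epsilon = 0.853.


C = 1 - epsilon = 1 - 0.853 = 0.147

0.147 bits


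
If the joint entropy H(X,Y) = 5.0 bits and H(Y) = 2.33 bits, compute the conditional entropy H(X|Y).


H(X|Y) = H(X,Y) - H(Y) = 5.0 - 2.33 = 2.67

2.67 bits


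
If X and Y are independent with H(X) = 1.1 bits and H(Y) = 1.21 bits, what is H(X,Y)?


For independent variables, H(X,Y) = H(X) + H(Y) = 1.1 + 1.21 = 2.31

2.31 bits


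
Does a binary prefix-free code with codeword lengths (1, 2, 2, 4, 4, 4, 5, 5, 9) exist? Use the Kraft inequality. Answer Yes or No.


Kraft sum = sum(2^(-l_i)) = 1.252, need <= 1. Result: violated (a binary prefix-free code with these lengths cannot exist)

No


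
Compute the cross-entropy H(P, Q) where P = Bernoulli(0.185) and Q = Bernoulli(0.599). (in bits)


H(P,Q) = -p*log2(q) - (1-p)*log2(1-q). -0.185*log2(0.599) = 0.136784; -0.815*log2(0.401) = 1.074436. H(P,Q) = 0.136784 + 1.074436 = 1.2112

1.2112 bits


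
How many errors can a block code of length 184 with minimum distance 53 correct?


Correction capability = floor((d-1)/2) = floor((53-1)/2) = 26

26 errors


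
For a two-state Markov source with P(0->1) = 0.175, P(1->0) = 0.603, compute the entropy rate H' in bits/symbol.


Stationary distribution: pi_0 = p10/(p01+p10) = 0.7751, pi_1 = 0.2249. Entropy rate H' = pi_0*H(p01) + pi_1*H(p10) = 0.7751*0.669 + 0.2249*0.9692 = 0.7365

0.7365 bits/symbol


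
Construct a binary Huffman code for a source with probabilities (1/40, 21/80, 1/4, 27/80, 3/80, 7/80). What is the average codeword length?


Huffman construction (repeatedly merge the two least-probable nodes; each merge adds 1 bit to every symbol beneath it): 1/40 + 3/80 = 1/16; 1/16 + 7/80 = 3/20; 3/20 + 1/4 = 2/5; 21/80 + 27/80 = 3/5; 2/5 + 3/5 = 1. Resulting codeword lengths (in the order the probabilities were given): (4, 2, 2, 2, 4, 3). L_avg = sum(p_i * l_i) = 1/40*4 + 21/80*2 + 1/4*2 + 27/80*2 + 3/80*4 + 7/80*3 = 177/80 = 2.2125

2.2125 bits


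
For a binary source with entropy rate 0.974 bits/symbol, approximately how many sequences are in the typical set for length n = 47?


log2|A_typical| = nH = 47 * 0.974 = 45.778, so |A_typical| ~ 2^45.778 = 6.033e+13

6.033e+13


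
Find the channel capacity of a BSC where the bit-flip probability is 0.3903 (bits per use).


H(p) = -p*log2(p) - (1-p)*log2(1-p) = -0.3903*log2(0.3903) - 0.6097*log2(0.6097) = 0.529772 + 0.435221 = 0.965. C = 1 - H(p) = 1 - 0.965 = 0.035

0.035 bits


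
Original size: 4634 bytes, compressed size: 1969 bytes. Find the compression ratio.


Ratio = original / compressed = 4634 / 1969 = 2.3535

2.3535


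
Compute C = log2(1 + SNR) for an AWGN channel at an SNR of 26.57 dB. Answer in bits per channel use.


SNR_linear = 10^(26.57/10) = 453.9416; C = log2(1 + SNR_linear) = log2(1 + 453.9416) = 8.8295

8.8295 bits/channel use


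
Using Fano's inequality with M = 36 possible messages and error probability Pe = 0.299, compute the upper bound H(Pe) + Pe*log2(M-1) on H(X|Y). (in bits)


H(Pe) = -Pe*log2(Pe) - (1-Pe)*log2(1-Pe) = -0.299*log2(0.299) - 0.701*log2(0.701) = 0.520793 + 0.359272 = 0.8801. Pe*log2(M-1) = 0.299*log2(35) = 1.533656. Bound = H(Pe) + Pe*log2(M-1) = 0.520793 + 0.359272 + 1.533656 = 2.4137

2.4137 bits


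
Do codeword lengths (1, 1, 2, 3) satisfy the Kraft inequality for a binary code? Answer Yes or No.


Kraft sum = sum(2^(-l_i)) = 1.375, need <= 1. Result: violated (a binary prefix-free code with these lengths cannot exist)

No


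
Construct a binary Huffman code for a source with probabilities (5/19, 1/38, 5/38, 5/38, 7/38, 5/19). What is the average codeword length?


Huffman construction (repeatedly merge the two least-probable nodes; each merge adds 1 bit to every symbol beneath it): 1/38 + 5/38 = 3/19; 5/38 + 3/19 = 11/38; 7/38 + 5/19 = 17/38; 5/19 + 11/38 = 21/38; 17/38 + 21/38 = 1. Resulting codeword lengths (in the order the probabilities were given): (2, 4, 4, 3, 2, 2). L_avg = sum(p_i * l_i) = 5/19*2 + 1/38*4 + 5/38*4 + 5/38*3 + 7/38*2 + 5/19*2 = 93/38 = 2.4474

2.4474 bits


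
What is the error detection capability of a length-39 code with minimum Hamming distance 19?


Detection capability = d_min - 1 = 19 - 1 = 18

18 errors


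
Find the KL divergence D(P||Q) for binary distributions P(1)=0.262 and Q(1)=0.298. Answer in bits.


KL = p*log2(p/q) + (1-p)*log2((1-p)/(1-q)) = 0.262*log2(0.262/0.298) + 0.738*log2(0.738/0.702) = 0.0046

0.0046 bits


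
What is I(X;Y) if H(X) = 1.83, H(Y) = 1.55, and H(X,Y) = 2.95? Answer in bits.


I(X;Y) = H(X) + H(Y) - H(X,Y) = 1.83 + 1.55 - 2.95 = 0.43

0.43 bits


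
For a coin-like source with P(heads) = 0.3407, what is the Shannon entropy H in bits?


H = -p*log2(p) - (1-p)*log2(1-p). -0.3407*log2(0.3407) = 0.529252; -0.6593*log2(0.6593) = 0.396235. H = 0.529252 + 0.396235 = 0.9255

0.9255 bits


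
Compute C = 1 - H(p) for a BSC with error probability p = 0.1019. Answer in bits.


H(p) = -p*log2(p) - (1-p)*log2(1-p) = -0.1019*log2(0.1019) - 0.8981*log2(0.8981) = 0.335737 + 0.139252 = 0.475. C = 1 - H(p) = 1 - 0.475 = 0.525

0.525 bits


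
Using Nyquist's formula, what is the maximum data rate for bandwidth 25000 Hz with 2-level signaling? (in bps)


Rate = 2 * B * log2(M) = 2 * 25000 * 1.0 = 50000.0

50000.0 bps


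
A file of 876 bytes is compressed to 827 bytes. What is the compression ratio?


Ratio = original / compressed = 876 / 827 = 1.0593

1.0593


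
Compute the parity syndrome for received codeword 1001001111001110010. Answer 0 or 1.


Syndrome = XOR of all bits = 1 XOR 0 XOR 0 XOR 1 XOR 0 XOR 0 XOR 1 XOR 1 XOR 1 XOR 1 XOR 0 XOR 0 XOR 1 XOR 1 XOR 1 XOR 0 XOR 0 XOR 1 XOR 0 = 0

0


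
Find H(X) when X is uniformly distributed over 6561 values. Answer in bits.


H = log2(n) = log2(6561) = 12.6797

12.6797 bits


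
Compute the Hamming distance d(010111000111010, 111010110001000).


Count differing positions: ^ . ^ ^ . ^ ^ ^ . ^ ^ . . ^ . = 9 differences

9


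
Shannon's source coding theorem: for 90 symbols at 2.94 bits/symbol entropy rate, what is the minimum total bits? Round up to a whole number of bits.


Minimum bits >= n * H = 90 * 2.94 = 264.6, rounded up to a whole number of bits = 265

265 bits


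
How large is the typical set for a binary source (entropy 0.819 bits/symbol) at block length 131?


log2|A_typical| = nH = 131 * 0.819 = 107.289, so |A_typical| ~ 2^107.289 = 1.982e+32

1.982e+32


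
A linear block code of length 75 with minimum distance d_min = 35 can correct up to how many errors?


Correction capability = floor((d-1)/2) = floor((35-1)/2) = 17

17 errors


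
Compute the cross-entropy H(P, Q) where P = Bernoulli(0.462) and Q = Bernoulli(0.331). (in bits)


H(P,Q) = -p*log2(q) - (1-p)*log2(1-q). -0.462*log2(0.331) = 0.736935; -0.538*log2(0.669) = 0.311998. H(P,Q) = 0.736935 + 0.311998 = 1.0489

1.0489 bits


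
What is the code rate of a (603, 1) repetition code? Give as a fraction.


Rate = k/n = 1/603

1/603


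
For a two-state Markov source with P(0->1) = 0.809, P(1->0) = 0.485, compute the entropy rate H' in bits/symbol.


Stationary distribution: pi_0 = p10/(p01+p10) = 0.3748, pi_1 = 0.6252. Entropy rate H' = pi_0*H(p01) + pi_1*H(p10) = 0.3748*0.7036 + 0.6252*0.9994 = 0.8885

0.8885 bits/symbol


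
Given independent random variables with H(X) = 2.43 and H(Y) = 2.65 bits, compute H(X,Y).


For independent variables, H(X,Y) = H(X) + H(Y) = 2.43 + 2.65 = 5.08

5.08 bits


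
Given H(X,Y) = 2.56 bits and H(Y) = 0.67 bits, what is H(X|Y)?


H(X|Y) = H(X,Y) - H(Y) = 2.56 - 0.67 = 1.89

1.89 bits


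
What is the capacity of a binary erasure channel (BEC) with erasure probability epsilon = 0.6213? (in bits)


C = 1 - epsilon = 1 - 0.6213 = 0.3787

0.3787 bits


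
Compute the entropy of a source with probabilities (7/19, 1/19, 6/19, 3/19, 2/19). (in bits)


H = -sum(p_i * log2(p_i)). Terms: -(7/19)*log2(7/19) = 0.530737; -(1/19)*log2(1/19) = 0.223575; -(6/19)*log2(6/19) = 0.525147; -(3/19)*log2(3/19) = 0.420468; -(2/19)*log2(2/19) = 0.341887. H = 0.530737 + 0.223575 + 0.525147 + 0.420468 + 0.341887 = 2.0418

2.0418 bits


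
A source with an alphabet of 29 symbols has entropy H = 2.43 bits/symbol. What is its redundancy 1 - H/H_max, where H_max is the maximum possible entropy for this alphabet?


H_max = log2(K) = log2(29) = 4.858 bits/symbol. Redundancy = 1 - H/H_max = 1 - 2.43/4.858 = 1 - 0.5002 = 0.4998

0.4998


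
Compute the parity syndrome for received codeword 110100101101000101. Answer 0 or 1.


Syndrome = XOR of all bits = 1 XOR 1 XOR 0 XOR 1 XOR 0 XOR 0 XOR 1 XOR 0 XOR 1 XOR 1 XOR 0 XOR 1 XOR 0 XOR 0 XOR 0 XOR 1 XOR 0 XOR 1 = 1

1


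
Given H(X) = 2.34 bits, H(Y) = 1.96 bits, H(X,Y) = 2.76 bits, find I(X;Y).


I(X;Y) = H(X) + H(Y) - H(X,Y) = 2.34 + 1.96 - 2.76 = 1.54

1.54 bits


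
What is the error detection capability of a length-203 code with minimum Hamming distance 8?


Detection capability = d_min - 1 = 8 - 1 = 7

7 errors


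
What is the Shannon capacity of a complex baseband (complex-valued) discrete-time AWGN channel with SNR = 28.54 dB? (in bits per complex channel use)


SNR_linear = 10^(28.54/10) = 714.4963; C = log2(1 + SNR_linear) = log2(1 + 714.4963) = 9.4828

9.4828 bits/channel use


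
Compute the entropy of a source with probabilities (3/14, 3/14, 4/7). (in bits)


H = -sum(p_i * log2(p_i)). Terms: -(3/14)*log2(3/14) = 0.476227; -(3/14)*log2(3/14) = 0.476227; -(4/7)*log2(4/7) = 0.461346. H = 0.476227 + 0.476227 + 0.461346 = 1.4138

1.4138 bits


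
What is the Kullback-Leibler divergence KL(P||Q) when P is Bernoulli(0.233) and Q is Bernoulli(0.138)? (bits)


KL = p*log2(p/q) + (1-p)*log2((1-p)/(1-q)) = 0.233*log2(0.233/0.138) + 0.767*log2(0.767/0.862) = 0.0469

0.0469 bits


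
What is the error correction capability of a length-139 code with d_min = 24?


Correction capability = floor((d-1)/2) = floor((24-1)/2) = 11

11 errors


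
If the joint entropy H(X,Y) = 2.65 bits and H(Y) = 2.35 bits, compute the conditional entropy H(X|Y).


H(X|Y) = H(X,Y) - H(Y) = 2.65 - 2.35 = 0.3

0.3 bits


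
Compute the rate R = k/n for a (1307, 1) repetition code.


Rate = k/n = 1/1307

1/1307


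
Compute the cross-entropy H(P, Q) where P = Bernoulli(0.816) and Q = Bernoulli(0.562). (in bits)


H(P,Q) = -p*log2(q) - (1-p)*log2(1-q). -0.816*log2(0.562) = 0.678388; -0.184*log2(0.438) = 0.219143. H(P,Q) = 0.678388 + 0.219143 = 0.8975

0.8975 bits


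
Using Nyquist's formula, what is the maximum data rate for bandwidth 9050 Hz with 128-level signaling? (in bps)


Rate = 2 * B * log2(M) = 2 * 9050 * 7.0 = 126700.0

126700.0 bps


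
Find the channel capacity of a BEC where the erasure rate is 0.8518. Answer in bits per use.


C = 1 - epsilon = 1 - 0.8518 = 0.1482

0.1482 bits


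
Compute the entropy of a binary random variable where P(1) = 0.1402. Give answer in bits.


H = -p*log2(p) - (1-p)*log2(1-p). -0.1402*log2(0.1402) = 0.397389; -0.8598*log2(0.8598) = 0.187374. H = 0.397389 + 0.187374 = 0.5848

0.5848 bits


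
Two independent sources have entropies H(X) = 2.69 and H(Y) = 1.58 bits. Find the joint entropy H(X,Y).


For independent variables, H(X,Y) = H(X) + H(Y) = 2.69 + 1.58 = 4.27

4.27 bits


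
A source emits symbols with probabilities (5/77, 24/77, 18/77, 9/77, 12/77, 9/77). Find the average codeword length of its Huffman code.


Huffman construction (repeatedly merge the two least-probable nodes; each merge adds 1 bit to every symbol beneath it): 5/77 + 9/77 = 2/11; 9/77 + 12/77 = 3/11; 2/11 + 18/77 = 32/77; 3/11 + 24/77 = 45/77; 32/77 + 45/77 = 1. Resulting codeword lengths (in the order the probabilities were given): (3, 2, 2, 3, 3, 3). L_avg = sum(p_i * l_i) = 5/77*3 + 24/77*2 + 18/77*2 + 9/77*3 + 12/77*3 + 9/77*3 = 27/11 = 2.4545

2.4545 bits


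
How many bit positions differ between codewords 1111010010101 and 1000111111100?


Count differing positions: . ^ ^ ^ ^ . ^ ^ . ^ . . ^ = 8 differences

8


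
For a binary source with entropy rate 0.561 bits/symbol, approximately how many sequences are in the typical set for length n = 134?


log2|A_typical| = nH = 134 * 0.561 = 75.174, so |A_typical| ~ 2^75.174 = 4.262e+22

4.262e+22


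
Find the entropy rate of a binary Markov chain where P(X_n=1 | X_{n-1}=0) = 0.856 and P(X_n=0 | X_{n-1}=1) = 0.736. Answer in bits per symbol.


Stationary distribution: pi_0 = p10/(p01+p10) = 0.4623, pi_1 = 0.5377. Entropy rate H' = pi_0*H(p01) + pi_1*H(p10) = 0.4623*0.5946 + 0.5377*0.8327 = 0.7226

0.7226 bits/symbol


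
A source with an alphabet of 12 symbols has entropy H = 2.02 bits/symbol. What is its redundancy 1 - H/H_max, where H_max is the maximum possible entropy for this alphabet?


H_max = log2(K) = log2(12) = 3.585 bits/symbol. Redundancy = 1 - H/H_max = 1 - 2.02/3.585 = 1 - 0.5635 = 0.4365

0.4365


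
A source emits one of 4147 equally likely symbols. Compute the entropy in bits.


H = log2(n) = log2(4147) = 12.0179

12.0179 bits


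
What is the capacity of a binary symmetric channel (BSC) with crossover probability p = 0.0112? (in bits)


H(p) = -p*log2(p) - (1-p)*log2(1-p) = -0.0112*log2(0.0112) - 0.9888*log2(0.9888) = 0.072580 + 0.016067 = 0.0886. C = 1 - H(p) = 1 - 0.0886 = 0.9114

0.9114 bits


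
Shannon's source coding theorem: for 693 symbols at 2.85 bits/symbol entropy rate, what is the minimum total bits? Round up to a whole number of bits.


Minimum bits >= n * H = 693 * 2.85 = 1975.05, rounded up to a whole number of bits = 1976

1976 bits


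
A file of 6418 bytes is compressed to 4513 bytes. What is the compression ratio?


Ratio = original / compressed = 6418 / 4513 = 1.4221

1.4221


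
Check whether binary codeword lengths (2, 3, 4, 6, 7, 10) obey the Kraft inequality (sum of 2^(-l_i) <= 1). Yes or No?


Kraft sum = sum(2^(-l_i)) = 0.4619, need <= 1. Result: satisfied (a binary prefix-free code with these lengths exists)

Yes


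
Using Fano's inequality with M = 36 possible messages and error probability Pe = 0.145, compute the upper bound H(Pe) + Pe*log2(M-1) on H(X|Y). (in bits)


H(Pe) = -Pe*log2(Pe) - (1-Pe)*log2(1-Pe) = -0.145*log2(0.145) - 0.855*log2(0.855) = 0.403952 + 0.193233 = 0.5972. Pe*log2(M-1) = 0.145*log2(35) = 0.743746. Bound = H(Pe) + Pe*log2(M-1) = 0.403952 + 0.193233 + 0.743746 = 1.3409

1.3409 bits


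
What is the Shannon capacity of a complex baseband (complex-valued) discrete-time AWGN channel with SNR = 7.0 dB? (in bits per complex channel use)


SNR_linear = 10^(7.0/10) = 5.0119; C = log2(1 + SNR_linear) = log2(1 + 5.0119) = 2.5878

2.5878 bits/channel use


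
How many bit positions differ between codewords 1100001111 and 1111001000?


Count differing positions: . . ^ ^ . . . ^ ^ ^ = 5 differences

5


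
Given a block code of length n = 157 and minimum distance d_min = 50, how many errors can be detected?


Detection capability = d_min - 1 = 50 - 1 = 49

49 errors


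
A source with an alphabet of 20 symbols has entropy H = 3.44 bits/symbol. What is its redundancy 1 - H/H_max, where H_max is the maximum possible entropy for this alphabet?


H_max = log2(K) = log2(20) = 4.3219 bits/symbol. Redundancy = 1 - H/H_max = 1 - 3.44/4.3219 = 1 - 0.7959 = 0.2041

0.2041


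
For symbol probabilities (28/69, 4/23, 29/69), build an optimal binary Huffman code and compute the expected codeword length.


Huffman construction (repeatedly merge the two least-probable nodes; each merge adds 1 bit to every symbol beneath it): 4/23 + 28/69 = 40/69; 29/69 + 40/69 = 1. Resulting codeword lengths (in the order the probabilities were given): (2, 2, 1). L_avg = sum(p_i * l_i) = 28/69*2 + 4/23*2 + 29/69*1 = 109/69 = 1.5797

1.5797 bits


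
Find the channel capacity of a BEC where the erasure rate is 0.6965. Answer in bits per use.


C = 1 - epsilon = 1 - 0.6965 = 0.3035

0.3035 bits


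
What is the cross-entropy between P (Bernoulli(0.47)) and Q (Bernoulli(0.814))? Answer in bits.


H(P,Q) = -p*log2(q) - (1-p)*log2(1-q). -0.47*log2(0.814) = 0.139543; -0.53*log2(0.186) = 1.286112. H(P,Q) = 0.139543 + 1.286112 = 1.4257

1.4257 bits


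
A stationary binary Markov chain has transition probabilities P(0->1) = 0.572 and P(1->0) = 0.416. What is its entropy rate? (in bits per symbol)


Stationary distribution: pi_0 = p10/(p01+p10) = 0.4211, pi_1 = 0.5789. Entropy rate H' = pi_0*H(p01) + pi_1*H(p10) = 0.4211*0.985 + 0.5789*0.9795 = 0.9818

0.9818 bits/symbol


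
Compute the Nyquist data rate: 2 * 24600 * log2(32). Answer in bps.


Rate = 2 * B * log2(M) = 2 * 24600 * 5.0 = 246000.0

246000.0 bps


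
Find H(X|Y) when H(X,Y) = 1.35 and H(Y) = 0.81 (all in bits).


H(X|Y) = H(X,Y) - H(Y) = 1.35 - 0.81 = 0.54

0.54 bits


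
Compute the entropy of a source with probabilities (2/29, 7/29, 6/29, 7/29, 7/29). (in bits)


H = -sum(p_i * log2(p_i)). Terms: -(2/29)*log2(2/29) = 0.266068; -(7/29)*log2(7/29) = 0.494979; -(6/29)*log2(6/29) = 0.470280; -(7/29)*log2(7/29) = 0.494979; -(7/29)*log2(7/29) = 0.494979. H = 0.266068 + 0.494979 + 0.470280 + 0.494979 + 0.494979 = 2.2213

2.2213 bits


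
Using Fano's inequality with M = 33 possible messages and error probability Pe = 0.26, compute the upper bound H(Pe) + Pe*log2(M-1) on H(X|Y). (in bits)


H(Pe) = -Pe*log2(Pe) - (1-Pe)*log2(1-Pe) = -0.26*log2(0.26) - 0.74*log2(0.74) = 0.505288 + 0.321458 = 0.8267. Pe*log2(M-1) = 0.26*log2(32) = 1.300000. Bound = H(Pe) + Pe*log2(M-1) = 0.505288 + 0.321458 + 1.300000 = 2.1267

2.1267 bits


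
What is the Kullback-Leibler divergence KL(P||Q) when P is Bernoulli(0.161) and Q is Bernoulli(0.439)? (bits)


KL = p*log2(p/q) + (1-p)*log2((1-p)/(1-q)) = 0.161*log2(0.161/0.439) + 0.839*log2(0.839/0.561) = 0.2542

0.2542 bits


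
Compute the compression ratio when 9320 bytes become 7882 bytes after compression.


Ratio = original / compressed = 9320 / 7882 = 1.1824

1.1824


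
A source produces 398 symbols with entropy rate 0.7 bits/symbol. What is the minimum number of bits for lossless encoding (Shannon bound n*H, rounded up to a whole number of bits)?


Minimum bits >= n * H = 398 * 0.7 = 278.6, rounded up to a whole number of bits = 279

279 bits


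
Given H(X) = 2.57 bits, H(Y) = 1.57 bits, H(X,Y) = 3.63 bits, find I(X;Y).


I(X;Y) = H(X) + H(Y) - H(X,Y) = 2.57 + 1.57 - 3.63 = 0.51

0.51 bits


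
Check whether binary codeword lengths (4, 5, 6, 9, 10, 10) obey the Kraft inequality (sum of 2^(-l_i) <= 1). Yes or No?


Kraft sum = sum(2^(-l_i)) = 0.1133, need <= 1. Result: satisfied (a binary prefix-free code with these lengths exists)

Yes


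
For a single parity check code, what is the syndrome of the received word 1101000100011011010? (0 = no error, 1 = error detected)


Syndrome = XOR of all bits = 1 XOR 1 XOR 0 XOR 1 XOR 0 XOR 0 XOR 0 XOR 1 XOR 0 XOR 0 XOR 0 XOR 1 XOR 1 XOR 0 XOR 1 XOR 1 XOR 0 XOR 1 XOR 0 = 1

1


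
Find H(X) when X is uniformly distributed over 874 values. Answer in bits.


H = log2(n) = log2(874) = 9.7715

9.7715 bits


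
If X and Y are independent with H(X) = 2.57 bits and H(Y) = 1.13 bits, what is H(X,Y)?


For independent variables, H(X,Y) = H(X) + H(Y) = 2.57 + 1.13 = 3.7

3.7 bits


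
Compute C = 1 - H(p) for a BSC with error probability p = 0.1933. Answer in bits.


H(p) = -p*log2(p) - (1-p)*log2(1-p) = -0.1933*log2(0.1933) - 0.8067*log2(0.8067) = 0.458331 + 0.249993 = 0.7083. C = 1 - H(p) = 1 - 0.7083 = 0.2917

0.2917 bits


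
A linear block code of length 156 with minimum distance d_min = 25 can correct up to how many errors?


Correction capability = floor((d-1)/2) = floor((25-1)/2) = 12

12 errors


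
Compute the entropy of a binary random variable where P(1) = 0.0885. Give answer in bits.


H = -p*log2(p) - (1-p)*log2(1-p). -0.0885*log2(0.0885) = 0.309589; -0.9115*log2(0.9115) = 0.121854. H = 0.309589 + 0.121854 = 0.4314

0.4314 bits


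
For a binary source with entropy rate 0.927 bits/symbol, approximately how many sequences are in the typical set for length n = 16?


log2|A_typical| = nH = 16 * 0.927 = 14.832, so |A_typical| ~ 2^14.832 = 2.917e+04

2.917e+04


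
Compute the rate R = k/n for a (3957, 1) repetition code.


Rate = k/n = 1/3957

1/3957


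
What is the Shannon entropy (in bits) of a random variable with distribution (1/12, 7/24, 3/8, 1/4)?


H = -sum(p_i * log2(p_i)). Terms: -(1/12)*log2(1/12) = 0.298747; -(7/24)*log2(7/24) = 0.518469; -(3/8)*log2(3/8) = 0.530639; -(1/4)*log2(1/4) = 0.500000. H = 0.298747 + 0.518469 + 0.530639 + 0.500000 = 1.8479

1.8479 bits


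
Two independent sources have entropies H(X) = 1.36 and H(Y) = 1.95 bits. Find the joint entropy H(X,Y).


For independent variables, H(X,Y) = H(X) + H(Y) = 1.36 + 1.95 = 3.31

3.31 bits


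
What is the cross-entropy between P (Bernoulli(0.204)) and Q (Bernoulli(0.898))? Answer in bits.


H(P,Q) = -p*log2(q) - (1-p)*log2(1-q). -0.204*log2(0.898) = 0.031663; -0.796*log2(0.102) = 2.621514. H(P,Q) = 0.031663 + 2.621514 = 2.6532

2.6532 bits


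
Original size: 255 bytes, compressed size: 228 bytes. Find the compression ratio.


Ratio = original / compressed = 255 / 228 = 1.1184

1.1184


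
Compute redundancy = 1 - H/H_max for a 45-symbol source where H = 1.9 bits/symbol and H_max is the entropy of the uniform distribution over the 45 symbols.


H_max = log2(K) = log2(45) = 5.4919 bits/symbol. Redundancy = 1 - H/H_max = 1 - 1.9/5.4919 = 1 - 0.346 = 0.654

0.654


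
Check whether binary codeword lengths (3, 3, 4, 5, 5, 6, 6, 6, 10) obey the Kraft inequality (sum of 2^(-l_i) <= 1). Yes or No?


Kraft sum = sum(2^(-l_i)) = 0.4229, need <= 1. Result: satisfied (a binary prefix-free code with these lengths exists)

Yes


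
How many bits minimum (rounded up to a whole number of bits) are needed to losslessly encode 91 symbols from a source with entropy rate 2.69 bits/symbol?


Minimum bits >= n * H = 91 * 2.69 = 244.79, rounded up to a whole number of bits = 245

245 bits


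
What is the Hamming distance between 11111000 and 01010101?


Count differing positions: ^ . ^ . ^ ^ . ^ = 5 differences

5


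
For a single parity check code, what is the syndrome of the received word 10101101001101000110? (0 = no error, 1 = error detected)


Syndrome = XOR of all bits = 1 XOR 0 XOR 1 XOR 0 XOR 1 XOR 1 XOR 0 XOR 1 XOR 0 XOR 0 XOR 1 XOR 1 XOR 0 XOR 1 XOR 0 XOR 0 XOR 0 XOR 1 XOR 1 XOR 0 = 0

0


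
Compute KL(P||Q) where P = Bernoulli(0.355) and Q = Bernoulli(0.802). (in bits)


KL = p*log2(p/q) + (1-p)*log2((1-p)/(1-q)) = 0.355*log2(0.355/0.802) + 0.645*log2(0.645/0.198) = 0.6815

0.6815 bits


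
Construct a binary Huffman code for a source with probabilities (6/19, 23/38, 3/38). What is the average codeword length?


Huffman construction (repeatedly merge the two least-probable nodes; each merge adds 1 bit to every symbol beneath it): 3/38 + 6/19 = 15/38; 15/38 + 23/38 = 1. Resulting codeword lengths (in the order the probabilities were given): (2, 1, 2). L_avg = sum(p_i * l_i) = 6/19*2 + 23/38*1 + 3/38*2 = 53/38 = 1.3947

1.3947 bits


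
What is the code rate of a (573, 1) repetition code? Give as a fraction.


Rate = k/n = 1/573

1/573


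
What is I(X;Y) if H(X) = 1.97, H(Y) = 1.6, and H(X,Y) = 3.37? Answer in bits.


I(X;Y) = H(X) + H(Y) - H(X,Y) = 1.97 + 1.6 - 3.37 = 0.2

0.2 bits


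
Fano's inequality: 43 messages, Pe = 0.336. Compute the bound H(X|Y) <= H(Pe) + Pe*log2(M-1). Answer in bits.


H(Pe) = -Pe*log2(Pe) - (1-Pe)*log2(1-Pe) = -0.336*log2(0.336) - 0.664*log2(0.664) = 0.528685 + 0.392255 = 0.9209. Pe*log2(M-1) = 0.336*log2(42) = 1.811819. Bound = H(Pe) + Pe*log2(M-1) = 0.528685 + 0.392255 + 1.811819 = 2.7328

2.7328 bits


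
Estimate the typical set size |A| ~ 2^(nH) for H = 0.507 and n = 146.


log2|A_typical| = nH = 146 * 0.507 = 74.022, so |A_typical| ~ 2^74.022 = 1.918e+22

1.918e+22


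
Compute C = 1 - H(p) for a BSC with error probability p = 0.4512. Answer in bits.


H(p) = -p*log2(p) - (1-p)*log2(1-p) = -0.4512*log2(0.4512) - 0.5488*log2(0.5488) = 0.518050 + 0.475067 = 0.9931. C = 1 - H(p) = 1 - 0.9931 = 0.0069

0.0069 bits


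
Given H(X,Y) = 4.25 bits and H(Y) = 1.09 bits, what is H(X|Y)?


H(X|Y) = H(X,Y) - H(Y) = 4.25 - 1.09 = 3.16

3.16 bits


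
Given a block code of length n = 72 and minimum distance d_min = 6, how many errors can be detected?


Detection capability = d_min - 1 = 6 - 1 = 5

5 errors


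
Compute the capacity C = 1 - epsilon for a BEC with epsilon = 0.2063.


C = 1 - epsilon = 1 - 0.2063 = 0.7937

0.7937 bits


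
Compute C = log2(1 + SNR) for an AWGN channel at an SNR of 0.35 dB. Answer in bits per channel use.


SNR_linear = 10^(0.35/10) = 1.0839; C = log2(1 + SNR_linear) = log2(1 + 1.0839) = 1.0593

1.0593 bits/channel use


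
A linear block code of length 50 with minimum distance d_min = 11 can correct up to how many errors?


Correction capability = floor((d-1)/2) = floor((11-1)/2) = 5

5 errors


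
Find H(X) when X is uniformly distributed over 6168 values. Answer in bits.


H = log2(n) = log2(6168) = 12.5906

12.5906 bits


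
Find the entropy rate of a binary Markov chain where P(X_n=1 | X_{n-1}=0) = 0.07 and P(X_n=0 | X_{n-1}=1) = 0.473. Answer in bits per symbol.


Stationary distribution: pi_0 = p10/(p01+p10) = 0.8711, pi_1 = 0.1289. Entropy rate H' = pi_0*H(p01) + pi_1*H(p10) = 0.8711*0.3659 + 0.1289*0.9979 = 0.4474

0.4474 bits/symbol


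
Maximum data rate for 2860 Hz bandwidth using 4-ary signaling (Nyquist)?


Rate = 2 * B * log2(M) = 2 * 2860 * 2.0 = 11440.0

11440.0 bps


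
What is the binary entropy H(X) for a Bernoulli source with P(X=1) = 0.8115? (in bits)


H = -p*log2(p) - (1-p)*log2(1-p). -0.8115*log2(0.8115) = 0.244535; -0.1885*log2(0.1885) = 0.453788. H = 0.244535 + 0.453788 = 0.6983

0.6983 bits


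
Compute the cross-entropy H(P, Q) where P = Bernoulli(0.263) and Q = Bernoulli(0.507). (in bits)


H(P,Q) = -p*log2(q) - (1-p)*log2(1-q). -0.263*log2(0.507) = 0.257725; -0.737*log2(0.493) = 0.751991. H(P,Q) = 0.257725 + 0.751991 = 1.0097

1.0097 bits


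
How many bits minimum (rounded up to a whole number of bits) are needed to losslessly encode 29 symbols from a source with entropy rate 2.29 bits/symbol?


Minimum bits >= n * H = 29 * 2.29 = 66.41, rounded up to a whole number of bits = 67

67 bits


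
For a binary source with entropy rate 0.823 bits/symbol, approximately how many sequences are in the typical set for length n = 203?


log2|A_typical| = nH = 203 * 0.823 = 167.069, so |A_typical| ~ 2^167.069 = 1.962e+50

1.962e+50


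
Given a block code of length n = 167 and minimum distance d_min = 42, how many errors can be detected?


Detection capability = d_min - 1 = 42 - 1 = 41

41 errors


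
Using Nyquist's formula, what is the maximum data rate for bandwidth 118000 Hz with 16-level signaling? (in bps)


Rate = 2 * B * log2(M) = 2 * 118000 * 4.0 = 944000.0

944000.0 bps


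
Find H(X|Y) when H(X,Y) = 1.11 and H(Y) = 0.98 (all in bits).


H(X|Y) = H(X,Y) - H(Y) = 1.11 - 0.98 = 0.13

0.13 bits


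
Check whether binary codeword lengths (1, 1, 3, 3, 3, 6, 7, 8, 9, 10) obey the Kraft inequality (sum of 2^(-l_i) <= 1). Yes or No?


Kraft sum = sum(2^(-l_i)) = 1.4053, need <= 1. Result: violated (a binary prefix-free code with these lengths cannot exist)

No


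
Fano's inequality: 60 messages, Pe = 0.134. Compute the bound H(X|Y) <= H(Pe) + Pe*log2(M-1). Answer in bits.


H(Pe) = -Pe*log2(Pe) - (1-Pe)*log2(1-Pe) = -0.134*log2(0.134) - 0.866*log2(0.866) = 0.388559 + 0.179748 = 0.5683. Pe*log2(M-1) = 0.134*log2(59) = 0.788274. Bound = H(Pe) + Pe*log2(M-1) = 0.388559 + 0.179748 + 0.788274 = 1.3566

1.3566 bits


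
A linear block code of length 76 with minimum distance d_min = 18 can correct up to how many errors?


Correction capability = floor((d-1)/2) = floor((18-1)/2) = 8

8 errors


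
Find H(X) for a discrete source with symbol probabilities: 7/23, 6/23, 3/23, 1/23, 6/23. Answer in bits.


H = -sum(p_i * log2(p_i)). Terms: -(7/23)*log2(7/23) = 0.522324; -(6/23)*log2(6/23) = 0.505722; -(3/23)*log2(3/23) = 0.383296; -(1/23)*log2(1/23) = 0.196677; -(6/23)*log2(6/23) = 0.505722. H = 0.522324 + 0.505722 + 0.383296 + 0.196677 + 0.505722 = 2.1137

2.1137 bits


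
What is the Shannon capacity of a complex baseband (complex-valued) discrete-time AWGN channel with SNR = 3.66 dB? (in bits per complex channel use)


SNR_linear = 10^(3.66/10) = 2.3227; C = log2(1 + SNR_linear) = log2(1 + 2.3227) = 1.7324

1.7324 bits/channel use


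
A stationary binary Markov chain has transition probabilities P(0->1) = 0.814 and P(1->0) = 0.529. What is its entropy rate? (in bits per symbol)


Stationary distribution: pi_0 = p10/(p01+p10) = 0.3939, pi_1 = 0.6061. Entropy rate H' = pi_0*H(p01) + pi_1*H(p10) = 0.3939*0.693 + 0.6061*0.9976 = 0.8776

0.8776 bits/symbol


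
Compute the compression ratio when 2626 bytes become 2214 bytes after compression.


Ratio = original / compressed = 2626 / 2214 = 1.1861

1.1861


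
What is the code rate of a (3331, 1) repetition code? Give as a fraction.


Rate = k/n = 1/3331

1/3331


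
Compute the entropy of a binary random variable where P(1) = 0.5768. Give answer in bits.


H = -p*log2(p) - (1-p)*log2(1-p). -0.5768*log2(0.5768) = 0.457897; -0.4232*log2(0.4232) = 0.525017. H = 0.457897 + 0.525017 = 0.9829

0.9829 bits


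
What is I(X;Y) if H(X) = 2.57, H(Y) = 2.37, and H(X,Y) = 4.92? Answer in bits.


I(X;Y) = H(X) + H(Y) - H(X,Y) = 2.57 + 2.37 - 4.92 = 0.02

0.02 bits


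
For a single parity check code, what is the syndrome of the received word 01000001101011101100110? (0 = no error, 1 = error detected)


Syndrome = XOR of all bits = 0 XOR 1 XOR 0 XOR 0 XOR 0 XOR 0 XOR 0 XOR 1 XOR 1 XOR 0 XOR 1 XOR 0 XOR 1 XOR 1 XOR 1 XOR 0 XOR 1 XOR 1 XOR 0 XOR 0 XOR 1 XOR 1 XOR 0 = 1

1


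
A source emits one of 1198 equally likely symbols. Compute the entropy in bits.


H = log2(n) = log2(1198) = 10.2264

10.2264 bits


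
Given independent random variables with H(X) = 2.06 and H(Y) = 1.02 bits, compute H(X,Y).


For independent variables, H(X,Y) = H(X) + H(Y) = 2.06 + 1.02 = 3.08

3.08 bits


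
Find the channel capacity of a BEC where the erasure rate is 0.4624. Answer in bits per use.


C = 1 - epsilon = 1 - 0.4624 = 0.5376

0.5376 bits


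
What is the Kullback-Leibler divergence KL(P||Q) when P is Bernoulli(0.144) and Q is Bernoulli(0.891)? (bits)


KL = p*log2(p/q) + (1-p)*log2((1-p)/(1-q)) = 0.144*log2(0.144/0.891) + 0.856*log2(0.856/0.109) = 2.1665

2.1665 bits


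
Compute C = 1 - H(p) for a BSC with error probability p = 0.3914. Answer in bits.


H(p) = -p*log2(p) - (1-p)*log2(1-p) = -0.3914*log2(0.3914) - 0.6086*log2(0.6086) = 0.529675 + 0.436022 = 0.9657. C = 1 - H(p) = 1 - 0.9657 = 0.0343

0.0343 bits


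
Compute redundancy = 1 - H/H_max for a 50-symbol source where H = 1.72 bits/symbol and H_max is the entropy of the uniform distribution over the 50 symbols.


H_max = log2(K) = log2(50) = 5.6439 bits/symbol. Redundancy = 1 - H/H_max = 1 - 1.72/5.6439 = 1 - 0.3048 = 0.6952

0.6952


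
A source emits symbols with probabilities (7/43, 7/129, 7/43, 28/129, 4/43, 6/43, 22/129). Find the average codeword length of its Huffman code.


Huffman construction (repeatedly merge the two least-probable nodes; each merge adds 1 bit to every symbol beneath it): 7/129 + 4/43 = 19/129; 6/43 + 19/129 = 37/129; 7/43 + 7/43 = 14/43; 22/129 + 28/129 = 50/129; 37/129 + 14/43 = 79/129; 50/129 + 79/129 = 1. Resulting codeword lengths (in the order the probabilities were given): (3, 4, 3, 2, 4, 3, 2). L_avg = sum(p_i * l_i) = 7/43*3 + 7/129*4 + 7/43*3 + 28/129*2 + 4/43*4 + 6/43*3 + 22/129*2 = 356/129 = 2.7597

2.7597 bits
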